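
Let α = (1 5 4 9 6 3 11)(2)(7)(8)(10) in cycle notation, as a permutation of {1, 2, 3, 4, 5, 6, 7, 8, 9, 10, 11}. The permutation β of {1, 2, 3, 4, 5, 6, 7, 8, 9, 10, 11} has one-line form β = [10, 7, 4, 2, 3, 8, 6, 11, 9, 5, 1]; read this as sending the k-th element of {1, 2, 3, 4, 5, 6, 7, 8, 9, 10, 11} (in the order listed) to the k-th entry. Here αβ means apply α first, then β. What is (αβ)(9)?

First apply α: α(9) = 6, then β(6) = 8. Thus (αβ)(9) = 8.

8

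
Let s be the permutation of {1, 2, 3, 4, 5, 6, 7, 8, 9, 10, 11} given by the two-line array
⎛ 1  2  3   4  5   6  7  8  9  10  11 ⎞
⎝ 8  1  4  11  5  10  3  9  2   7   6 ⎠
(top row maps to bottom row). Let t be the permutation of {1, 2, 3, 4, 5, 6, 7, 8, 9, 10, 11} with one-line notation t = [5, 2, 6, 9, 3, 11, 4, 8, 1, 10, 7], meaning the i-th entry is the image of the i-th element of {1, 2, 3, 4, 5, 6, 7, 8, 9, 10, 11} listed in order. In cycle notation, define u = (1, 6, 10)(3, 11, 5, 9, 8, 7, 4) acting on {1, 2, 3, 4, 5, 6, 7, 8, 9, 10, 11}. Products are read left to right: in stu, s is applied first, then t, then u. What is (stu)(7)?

10

Chase 7: s(7) = 3; t(3) = 6; u(6) = 10. Hence (stu)(7) = 10.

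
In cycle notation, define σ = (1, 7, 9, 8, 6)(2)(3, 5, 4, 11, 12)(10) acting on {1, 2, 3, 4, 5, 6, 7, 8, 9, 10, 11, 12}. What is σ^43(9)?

1

9 lies in the 5-cycle (1, 7, 9, 8, 6).
Since the cycle has length 5, σ^43 acts on it the same as σ^3 (43 mod 5 = 3).
Advancing 3 steps from 9: 9 → 8 → 6 → 1.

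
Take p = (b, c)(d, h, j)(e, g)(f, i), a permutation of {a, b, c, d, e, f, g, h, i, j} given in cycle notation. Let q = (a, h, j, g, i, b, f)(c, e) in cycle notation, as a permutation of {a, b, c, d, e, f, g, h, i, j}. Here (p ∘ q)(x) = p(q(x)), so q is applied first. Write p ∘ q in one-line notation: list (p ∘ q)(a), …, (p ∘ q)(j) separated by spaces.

j i g h b a f d c e

(p ∘ q)(x) = p(q(x)). Computing each image: p(q(a)) = p(h) = j, p(q(b)) = p(f) = i, p(q(c)) = p(e) = g, p(q(d)) = p(d) = h, p(q(e)) = p(c) = b, p(q(f)) = p(a) = a, p(q(g)) = p(i) = f, p(q(h)) = p(j) = d, p(q(i)) = p(b) = c, p(q(j)) = p(g) = e.
Hence p ∘ q = [j i g h b a f d c e].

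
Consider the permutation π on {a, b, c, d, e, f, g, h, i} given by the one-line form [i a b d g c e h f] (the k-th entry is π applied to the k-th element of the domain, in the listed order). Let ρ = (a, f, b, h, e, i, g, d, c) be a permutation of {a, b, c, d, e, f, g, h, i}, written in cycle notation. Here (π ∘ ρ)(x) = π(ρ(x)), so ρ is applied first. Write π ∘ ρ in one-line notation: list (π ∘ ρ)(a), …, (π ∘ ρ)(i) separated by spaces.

(π ∘ ρ)(x) = π(ρ(x)). Computing each image: π(ρ(a)) = π(f) = c, π(ρ(b)) = π(h) = h, π(ρ(c)) = π(a) = i, π(ρ(d)) = π(c) = b, π(ρ(e)) = π(i) = f, π(ρ(f)) = π(b) = a, π(ρ(g)) = π(d) = d, π(ρ(h)) = π(e) = g, π(ρ(i)) = π(g) = e.
Hence π ∘ ρ = [c h i b f a d g e].

c h i b f a d g e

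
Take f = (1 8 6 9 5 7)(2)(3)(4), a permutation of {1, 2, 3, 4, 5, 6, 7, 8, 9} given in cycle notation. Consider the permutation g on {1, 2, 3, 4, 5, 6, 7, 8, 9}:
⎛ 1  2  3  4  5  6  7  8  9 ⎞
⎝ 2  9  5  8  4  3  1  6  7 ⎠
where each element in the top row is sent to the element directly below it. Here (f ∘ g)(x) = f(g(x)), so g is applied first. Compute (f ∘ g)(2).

(f ∘ g)(2) = f(g(2)). g(2) = 9, then f(9) = 5. So (f ∘ g)(2) = 5.

5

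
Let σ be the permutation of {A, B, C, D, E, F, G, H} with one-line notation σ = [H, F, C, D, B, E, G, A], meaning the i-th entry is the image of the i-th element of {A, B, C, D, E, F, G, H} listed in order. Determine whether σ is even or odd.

In disjoint-cycle form the cycle lengths are 3, 2, 1, 1, 1.
A cycle is odd iff its length is even; σ has 1 even-length cycle, so sgn(σ) = (−1)^1 and σ is odd.

odd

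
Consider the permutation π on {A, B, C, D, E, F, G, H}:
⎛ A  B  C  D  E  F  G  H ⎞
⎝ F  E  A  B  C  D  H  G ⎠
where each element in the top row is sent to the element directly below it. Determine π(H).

The entry below H in the array is G, so π(H) = G.

G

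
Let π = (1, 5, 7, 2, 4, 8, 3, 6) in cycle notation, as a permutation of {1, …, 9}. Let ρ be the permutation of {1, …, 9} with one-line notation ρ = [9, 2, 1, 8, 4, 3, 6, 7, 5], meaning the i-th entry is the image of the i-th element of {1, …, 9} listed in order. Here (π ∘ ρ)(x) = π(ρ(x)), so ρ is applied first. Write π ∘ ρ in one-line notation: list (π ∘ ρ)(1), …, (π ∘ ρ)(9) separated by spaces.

Chase each element through ρ then π: 1 → 9 → 9; 2 → 2 → 4; 3 → 1 → 5; 4 → 8 → 3; 5 → 4 → 8; 6 → 3 → 6; 7 → 6 → 1; 8 → 7 → 2; 9 → 5 → 7.
Collecting the images, π ∘ ρ = [9 4 5 3 8 6 1 2 7].

9 4 5 3 8 6 1 2 7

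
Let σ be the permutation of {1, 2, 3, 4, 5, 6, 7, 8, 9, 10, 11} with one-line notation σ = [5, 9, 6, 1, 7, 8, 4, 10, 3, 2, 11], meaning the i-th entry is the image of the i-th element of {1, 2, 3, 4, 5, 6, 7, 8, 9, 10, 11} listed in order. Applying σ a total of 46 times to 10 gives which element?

Tracing 10 → 2 → … returns to 10 after 6 steps, so 10 lies in a 6-cycle (2, 9, 3, 6, 8, 10).
On a 6-cycle, σ^6 is the identity, so σ^46 = σ^4 there (46 ≡ 4 mod 6).
Stepping 4 places around the cycle: 10 → 2 → 9 → 3 → 6.

6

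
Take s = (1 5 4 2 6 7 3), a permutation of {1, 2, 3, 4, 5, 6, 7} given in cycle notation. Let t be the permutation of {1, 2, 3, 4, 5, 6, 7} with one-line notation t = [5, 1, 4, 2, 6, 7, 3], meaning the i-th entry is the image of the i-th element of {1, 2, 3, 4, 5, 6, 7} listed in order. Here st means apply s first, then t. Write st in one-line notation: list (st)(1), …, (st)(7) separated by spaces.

(st)(x) = t(s(x)). Computing each image: t(s(1)) = t(5) = 6, t(s(2)) = t(6) = 7, t(s(3)) = t(1) = 5, t(s(4)) = t(2) = 1, t(s(5)) = t(4) = 2, t(s(6)) = t(7) = 3, t(s(7)) = t(3) = 4.
Hence st = [6 7 5 1 2 3 4].

6 7 5 1 2 3 4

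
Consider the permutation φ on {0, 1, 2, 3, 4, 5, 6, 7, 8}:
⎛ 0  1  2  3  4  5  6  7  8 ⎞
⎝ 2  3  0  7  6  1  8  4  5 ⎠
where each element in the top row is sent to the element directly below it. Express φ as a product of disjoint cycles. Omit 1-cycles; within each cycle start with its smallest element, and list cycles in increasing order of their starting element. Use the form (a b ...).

From 0: 0 → 2 → 0, closing the cycle (0 2).
Repeating from the next unused element and collecting all non-trivial cycles gives (0 2)(1 3 7 4 6 8 5).

(0 2)(1 3 7 4 6 8 5)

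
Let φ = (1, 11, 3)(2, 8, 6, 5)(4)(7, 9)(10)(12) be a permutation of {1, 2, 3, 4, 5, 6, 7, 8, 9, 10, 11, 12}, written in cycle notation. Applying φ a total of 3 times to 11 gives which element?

11

11 lies in the 3-cycle (1, 11, 3).
On a 3-cycle, φ^3 is the identity, so φ^3 = φ^0 there (3 ≡ 0 mod 3).
So φ^3(11) = 11.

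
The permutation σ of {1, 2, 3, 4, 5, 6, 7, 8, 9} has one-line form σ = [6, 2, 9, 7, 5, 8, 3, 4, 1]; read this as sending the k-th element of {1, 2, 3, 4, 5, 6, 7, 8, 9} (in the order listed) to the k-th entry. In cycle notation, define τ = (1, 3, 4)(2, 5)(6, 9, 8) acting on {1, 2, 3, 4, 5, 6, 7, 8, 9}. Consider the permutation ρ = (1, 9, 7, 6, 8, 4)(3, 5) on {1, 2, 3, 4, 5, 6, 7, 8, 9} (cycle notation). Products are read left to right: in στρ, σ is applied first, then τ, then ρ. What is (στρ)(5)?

2

Apply the permutations in order: σ(5) = 5, then τ(5) = 2, then ρ(2) = 2. So (στρ)(5) = 2.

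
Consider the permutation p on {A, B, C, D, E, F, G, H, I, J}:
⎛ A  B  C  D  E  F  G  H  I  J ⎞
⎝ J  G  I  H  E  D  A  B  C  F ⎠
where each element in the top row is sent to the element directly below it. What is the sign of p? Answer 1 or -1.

-1

In disjoint-cycle form the cycle lengths are 7, 2, 1.
A cycle of length ℓ contributes ℓ−1 transpositions, so p is a product of 6 + 1 = 7 transpositions — odd.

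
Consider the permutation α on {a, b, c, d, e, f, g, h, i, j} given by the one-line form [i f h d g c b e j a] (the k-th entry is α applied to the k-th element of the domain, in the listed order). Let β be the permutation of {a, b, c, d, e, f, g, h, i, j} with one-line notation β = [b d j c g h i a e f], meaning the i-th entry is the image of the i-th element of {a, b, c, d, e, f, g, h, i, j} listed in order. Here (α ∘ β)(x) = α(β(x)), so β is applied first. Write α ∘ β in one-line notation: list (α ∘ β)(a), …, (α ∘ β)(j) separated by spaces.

Chase each element through β then α: a → b → f; b → d → d; c → j → a; d → c → h; e → g → b; f → h → e; g → i → j; h → a → i; i → e → g; j → f → c.
Collecting the images, α ∘ β = [f d a h b e j i g c].

f d a h b e j i g c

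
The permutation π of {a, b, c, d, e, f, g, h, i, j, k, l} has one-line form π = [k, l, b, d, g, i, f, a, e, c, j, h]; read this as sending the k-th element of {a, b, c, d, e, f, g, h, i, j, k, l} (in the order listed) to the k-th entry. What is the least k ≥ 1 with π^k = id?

28

Decomposing into disjoint cycles gives cycle lengths 7, 4, 1.
Since disjoint cycles commute, ord(π) = lcm(7, 4) = 28.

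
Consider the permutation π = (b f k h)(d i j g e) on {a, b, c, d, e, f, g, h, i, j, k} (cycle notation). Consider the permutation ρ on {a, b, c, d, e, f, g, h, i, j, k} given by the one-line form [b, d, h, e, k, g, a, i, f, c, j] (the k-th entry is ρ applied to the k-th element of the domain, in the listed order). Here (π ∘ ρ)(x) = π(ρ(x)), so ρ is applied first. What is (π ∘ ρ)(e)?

(π ∘ ρ)(e) = π(ρ(e)). ρ(e) = k, then π(k) = h. So (π ∘ ρ)(e) = h.

h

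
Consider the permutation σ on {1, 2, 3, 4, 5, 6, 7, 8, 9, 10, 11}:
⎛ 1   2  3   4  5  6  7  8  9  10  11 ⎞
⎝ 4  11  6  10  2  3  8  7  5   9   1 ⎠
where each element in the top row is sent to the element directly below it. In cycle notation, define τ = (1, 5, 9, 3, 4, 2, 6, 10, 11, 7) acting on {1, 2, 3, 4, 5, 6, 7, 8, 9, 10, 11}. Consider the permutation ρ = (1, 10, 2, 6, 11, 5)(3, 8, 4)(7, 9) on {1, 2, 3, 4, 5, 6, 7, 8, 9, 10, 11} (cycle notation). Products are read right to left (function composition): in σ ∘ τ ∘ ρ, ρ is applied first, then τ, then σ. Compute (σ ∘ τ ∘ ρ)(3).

7

(σ ∘ τ ∘ ρ)(3) = σ(τ(ρ(3))). ρ(3) = 8, then τ(8) = 8, then σ(8) = 7, so the result is 7.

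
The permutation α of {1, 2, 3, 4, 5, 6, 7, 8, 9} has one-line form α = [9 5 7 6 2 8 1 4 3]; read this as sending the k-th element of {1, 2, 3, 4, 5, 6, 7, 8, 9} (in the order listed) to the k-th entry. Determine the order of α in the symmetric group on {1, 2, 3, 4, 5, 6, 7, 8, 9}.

12

Writing α as disjoint cycles, the cycle lengths are 4, 3, 2.
Since disjoint cycles commute, ord(α) = lcm(4, 3, 2) = 12.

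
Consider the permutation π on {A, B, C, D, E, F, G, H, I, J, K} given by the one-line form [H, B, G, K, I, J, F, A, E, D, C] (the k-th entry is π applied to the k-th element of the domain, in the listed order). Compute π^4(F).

C

Tracing F → J → … returns to F after 6 steps, so F lies in a 6-cycle (C, G, F, J, D, K).
Stepping 4 places around the cycle: F → J → D → K → C.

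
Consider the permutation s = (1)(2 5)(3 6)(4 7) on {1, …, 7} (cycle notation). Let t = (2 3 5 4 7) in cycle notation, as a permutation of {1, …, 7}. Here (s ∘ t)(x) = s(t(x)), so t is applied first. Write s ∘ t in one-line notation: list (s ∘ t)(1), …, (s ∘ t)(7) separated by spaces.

1 6 2 4 7 3 5

Chase each element through t then s: 1 → 1 → 1; 2 → 3 → 6; 3 → 5 → 2; 4 → 7 → 4; 5 → 4 → 7; 6 → 6 → 3; 7 → 2 → 5.
Collecting the images, s ∘ t = [1 6 2 4 7 3 5].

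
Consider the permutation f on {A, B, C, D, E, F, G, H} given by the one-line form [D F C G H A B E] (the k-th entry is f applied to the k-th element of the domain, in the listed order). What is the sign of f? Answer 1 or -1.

In disjoint-cycle form the cycle lengths are 5, 2, 1.
A cycle of length ℓ contributes ℓ−1 transpositions, so f is a product of 4 + 1 = 5 transpositions — odd.

-1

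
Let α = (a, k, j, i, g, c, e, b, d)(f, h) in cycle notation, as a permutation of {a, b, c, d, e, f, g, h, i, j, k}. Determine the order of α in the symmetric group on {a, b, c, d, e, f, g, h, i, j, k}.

18

The disjoint cycles have lengths 9, 2.
The order is lcm(9, 2) = 18.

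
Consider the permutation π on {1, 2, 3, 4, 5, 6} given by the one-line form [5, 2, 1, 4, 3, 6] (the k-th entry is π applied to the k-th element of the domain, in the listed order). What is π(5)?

3

5 is element number 5 of the domain, and entry number 5 of the one-line form is 3, so π(5) = 3.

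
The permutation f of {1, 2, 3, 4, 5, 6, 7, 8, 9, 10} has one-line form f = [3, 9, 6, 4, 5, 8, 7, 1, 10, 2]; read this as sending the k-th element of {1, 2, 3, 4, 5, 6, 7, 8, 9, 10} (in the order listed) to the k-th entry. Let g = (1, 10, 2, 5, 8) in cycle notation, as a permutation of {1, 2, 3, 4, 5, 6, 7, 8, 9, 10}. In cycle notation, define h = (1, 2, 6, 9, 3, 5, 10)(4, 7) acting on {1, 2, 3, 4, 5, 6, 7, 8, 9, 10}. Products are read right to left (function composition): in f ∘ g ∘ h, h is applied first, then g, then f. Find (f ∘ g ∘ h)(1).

5

Apply the permutations in order: h(1) = 2, then g(2) = 5, then f(5) = 5. So (f ∘ g ∘ h)(1) = 5.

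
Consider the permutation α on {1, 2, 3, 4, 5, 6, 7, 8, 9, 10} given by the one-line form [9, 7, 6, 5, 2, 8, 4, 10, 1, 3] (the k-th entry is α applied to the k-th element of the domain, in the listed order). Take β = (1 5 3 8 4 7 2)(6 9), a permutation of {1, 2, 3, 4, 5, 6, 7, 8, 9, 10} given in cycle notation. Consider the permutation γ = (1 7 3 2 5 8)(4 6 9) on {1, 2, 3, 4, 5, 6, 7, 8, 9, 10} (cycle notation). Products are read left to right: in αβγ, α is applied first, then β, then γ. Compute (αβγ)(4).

2

Apply the permutations in order: α(4) = 5, then β(5) = 3, then γ(3) = 2. So (αβγ)(4) = 2.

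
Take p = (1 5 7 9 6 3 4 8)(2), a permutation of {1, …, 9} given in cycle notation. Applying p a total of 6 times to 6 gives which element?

7

6 lies in the 8-cycle (1 5 7 9 6 3 4 8).
Stepping 6 places around the cycle: 6 → 3 → 4 → 8 → 1 → 5 → 7.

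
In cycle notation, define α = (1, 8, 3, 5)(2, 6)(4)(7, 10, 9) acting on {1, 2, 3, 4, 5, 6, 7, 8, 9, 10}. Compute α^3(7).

7 lies in the 3-cycle (7, 10, 9).
Powers repeat with period 3 on this cycle, and 3 mod 3 = 0, so α^3(7) = α^0(7).
So α^3(7) = 7.

7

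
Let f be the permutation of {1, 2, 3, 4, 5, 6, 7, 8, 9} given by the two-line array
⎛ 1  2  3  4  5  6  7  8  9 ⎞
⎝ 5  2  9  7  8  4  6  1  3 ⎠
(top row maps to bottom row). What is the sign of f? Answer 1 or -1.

In disjoint-cycle form the cycle lengths are 3, 3, 2, 1.
A cycle is odd iff its length is even; f has 1 even-length cycle, so sgn(f) = (−1)^1 and f is odd.

-1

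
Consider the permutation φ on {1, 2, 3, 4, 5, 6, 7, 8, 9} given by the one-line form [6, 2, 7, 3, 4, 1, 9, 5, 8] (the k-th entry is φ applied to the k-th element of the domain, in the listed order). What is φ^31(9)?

8

Tracing 9 → 8 → … returns to 9 after 6 steps, so 9 lies in a 6-cycle (3 7 9 8 5 4).
Since the cycle has length 6, φ^31 acts on it the same as φ^1 (31 mod 6 = 1).
Stepping 1 place around the cycle: 9 → 8.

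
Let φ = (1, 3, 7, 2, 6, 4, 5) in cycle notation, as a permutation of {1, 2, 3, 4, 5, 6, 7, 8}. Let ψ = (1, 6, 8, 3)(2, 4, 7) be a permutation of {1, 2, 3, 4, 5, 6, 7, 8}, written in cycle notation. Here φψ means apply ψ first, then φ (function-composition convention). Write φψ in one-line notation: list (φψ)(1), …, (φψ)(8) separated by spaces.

4 5 3 2 1 8 6 7

For each element, apply ψ then φ: 1 → 6 → 4; 2 → 4 → 5; 3 → 1 → 3; 4 → 7 → 2; 5 → 5 → 1; 6 → 8 → 8; 7 → 2 → 6; 8 → 3 → 7.
So φψ in one-line form is 4 5 3 2 1 8 6 7.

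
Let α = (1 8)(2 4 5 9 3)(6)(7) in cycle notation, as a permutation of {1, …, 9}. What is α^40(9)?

9

9 lies in the 5-cycle (2 4 5 9 3).
Powers repeat with period 5 on this cycle, and 40 mod 5 = 0, so α^40(9) = α^0(9).
So α^40(9) = 9.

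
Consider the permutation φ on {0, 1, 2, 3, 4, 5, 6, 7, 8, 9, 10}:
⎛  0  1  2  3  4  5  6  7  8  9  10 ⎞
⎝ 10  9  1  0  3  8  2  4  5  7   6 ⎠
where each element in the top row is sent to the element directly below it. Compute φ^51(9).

Tracing 9 → 7 → … returns to 9 after 9 steps, so 9 lies in a 9-cycle (0, 10, 6, 2, 1, 9, 7, 4, 3).
Since the cycle has length 9, φ^51 acts on it the same as φ^6 (51 mod 9 = 6).
Stepping 6 places around the cycle: 9 → 7 → 4 → 3 → 0 → 10 → 6.

6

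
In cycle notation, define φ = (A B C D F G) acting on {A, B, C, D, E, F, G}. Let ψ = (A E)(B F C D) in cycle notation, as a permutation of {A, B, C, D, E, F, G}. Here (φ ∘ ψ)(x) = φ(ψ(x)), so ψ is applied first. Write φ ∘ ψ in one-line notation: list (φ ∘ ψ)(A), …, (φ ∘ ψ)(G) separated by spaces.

E G F C B D A

Chase each element through ψ then φ: A → E → E; B → F → G; C → D → F; D → B → C; E → A → B; F → C → D; G → G → A.
So φ ∘ ψ in one-line form is E G F C B D A.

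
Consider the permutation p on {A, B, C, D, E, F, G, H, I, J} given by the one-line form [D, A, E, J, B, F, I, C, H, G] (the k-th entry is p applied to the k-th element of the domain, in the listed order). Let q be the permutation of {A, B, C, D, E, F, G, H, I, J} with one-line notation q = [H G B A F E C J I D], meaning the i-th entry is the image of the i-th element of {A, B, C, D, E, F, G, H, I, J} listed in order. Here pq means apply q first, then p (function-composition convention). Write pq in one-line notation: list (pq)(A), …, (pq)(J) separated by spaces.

(pq)(x) = p(q(x)). Computing each image: p(q(A)) = p(H) = C, p(q(B)) = p(G) = I, p(q(C)) = p(B) = A, p(q(D)) = p(A) = D, p(q(E)) = p(F) = F, p(q(F)) = p(E) = B, p(q(G)) = p(C) = E, p(q(H)) = p(J) = G, p(q(I)) = p(I) = H, p(q(J)) = p(D) = J.
Hence pq = [C I A D F B E G H J].

C I A D F B E G H J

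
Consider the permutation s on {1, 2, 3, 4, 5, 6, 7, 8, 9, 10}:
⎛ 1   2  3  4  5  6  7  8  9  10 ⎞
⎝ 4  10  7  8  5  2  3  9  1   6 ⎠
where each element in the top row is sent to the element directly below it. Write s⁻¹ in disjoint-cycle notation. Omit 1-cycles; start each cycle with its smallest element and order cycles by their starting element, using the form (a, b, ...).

(1, 9, 8, 4)(2, 6, 10)(3, 7)

The cycle decomposition of s is (1, 4, 8, 9)(2, 10, 6)(3, 7).
Reversing each cycle (and rotating so the smallest element leads) gives s⁻¹ = (1, 9, 8, 4)(2, 6, 10)(3, 7).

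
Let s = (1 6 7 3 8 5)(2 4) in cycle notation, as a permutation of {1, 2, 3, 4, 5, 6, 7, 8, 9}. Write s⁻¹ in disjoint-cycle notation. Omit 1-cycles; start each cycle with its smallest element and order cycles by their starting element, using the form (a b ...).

(1 5 8 3 7 6)(2 4)

The inverse reverses each cycle.
After reversing and putting each cycle's least element first, s⁻¹ = (1 5 8 3 7 6)(2 4).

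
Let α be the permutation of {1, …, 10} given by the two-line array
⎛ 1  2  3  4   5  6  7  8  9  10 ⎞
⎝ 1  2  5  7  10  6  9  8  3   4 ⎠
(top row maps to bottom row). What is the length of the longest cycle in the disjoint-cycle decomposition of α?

Decomposing into disjoint cycles gives (3, 5, 10, 4, 7, 9); the longest has length 6.

6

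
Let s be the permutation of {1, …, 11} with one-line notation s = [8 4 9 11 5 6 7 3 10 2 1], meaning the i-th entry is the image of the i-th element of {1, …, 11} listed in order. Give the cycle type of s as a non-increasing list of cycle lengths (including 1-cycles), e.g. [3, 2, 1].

[8, 1, 1, 1]

The disjoint cycles are (1 8 3 9 10 2 4 11)(5)(6)(7), with lengths 8, 1, 1, 1 in non-increasing order.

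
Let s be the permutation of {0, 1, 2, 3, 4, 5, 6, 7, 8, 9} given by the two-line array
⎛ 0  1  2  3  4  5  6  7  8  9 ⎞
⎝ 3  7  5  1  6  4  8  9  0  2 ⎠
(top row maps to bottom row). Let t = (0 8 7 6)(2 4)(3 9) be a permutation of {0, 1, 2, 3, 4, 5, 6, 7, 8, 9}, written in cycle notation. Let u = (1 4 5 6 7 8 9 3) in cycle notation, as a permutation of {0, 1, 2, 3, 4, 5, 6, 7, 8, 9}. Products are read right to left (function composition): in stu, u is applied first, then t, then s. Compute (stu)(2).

(stu)(2) = s(t(u(2))). u(2) = 2, then t(2) = 4, then s(4) = 6, so the result is 6.

6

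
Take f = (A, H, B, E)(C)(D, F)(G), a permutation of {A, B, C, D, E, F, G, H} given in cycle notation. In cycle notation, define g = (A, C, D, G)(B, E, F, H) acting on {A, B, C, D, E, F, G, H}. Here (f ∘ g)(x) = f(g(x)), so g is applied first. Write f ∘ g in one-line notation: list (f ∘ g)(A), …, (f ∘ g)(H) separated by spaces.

Chase each element through g then f: A → C → C; B → E → A; C → D → F; D → G → G; E → F → D; F → H → B; G → A → H; H → B → E.
So f ∘ g in one-line form is C A F G D B H E.

C A F G D B H E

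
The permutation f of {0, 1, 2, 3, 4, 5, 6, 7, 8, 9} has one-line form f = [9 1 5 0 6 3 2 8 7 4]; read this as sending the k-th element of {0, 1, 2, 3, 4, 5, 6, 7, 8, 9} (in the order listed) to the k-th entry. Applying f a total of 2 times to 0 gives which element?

4

Tracing 0 → 9 → … returns to 0 after 7 steps, so 0 lies in a 7-cycle (0 9 4 6 2 5 3).
Advancing 2 steps from 0: 0 → 9 → 4.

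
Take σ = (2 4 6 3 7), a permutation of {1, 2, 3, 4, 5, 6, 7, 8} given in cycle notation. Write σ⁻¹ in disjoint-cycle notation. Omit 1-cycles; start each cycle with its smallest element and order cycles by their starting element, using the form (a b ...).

If σ sends a → b within a cycle, σ⁻¹ sends b → a; equivalently, reverse each cycle.
After reversing and putting each cycle's least element first, σ⁻¹ = (2 7 3 6 4).

(2 7 3 6 4)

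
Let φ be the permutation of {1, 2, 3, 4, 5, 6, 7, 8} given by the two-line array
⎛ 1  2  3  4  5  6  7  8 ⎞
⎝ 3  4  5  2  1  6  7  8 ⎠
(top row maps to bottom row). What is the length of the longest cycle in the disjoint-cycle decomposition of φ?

Decomposing into disjoint cycles gives (1 3 5)(2 4); the longest has length 3.

3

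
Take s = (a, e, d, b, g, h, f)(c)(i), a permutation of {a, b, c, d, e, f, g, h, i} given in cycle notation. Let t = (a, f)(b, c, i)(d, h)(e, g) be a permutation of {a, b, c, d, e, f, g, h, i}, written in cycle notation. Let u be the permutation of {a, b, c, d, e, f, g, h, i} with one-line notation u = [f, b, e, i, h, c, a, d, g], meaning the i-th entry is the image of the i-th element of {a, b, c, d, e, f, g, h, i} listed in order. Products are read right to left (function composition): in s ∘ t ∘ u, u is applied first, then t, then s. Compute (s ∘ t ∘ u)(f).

i

Apply the permutations in order: u(f) = c, then t(c) = i, then s(i) = i. So (s ∘ t ∘ u)(f) = i.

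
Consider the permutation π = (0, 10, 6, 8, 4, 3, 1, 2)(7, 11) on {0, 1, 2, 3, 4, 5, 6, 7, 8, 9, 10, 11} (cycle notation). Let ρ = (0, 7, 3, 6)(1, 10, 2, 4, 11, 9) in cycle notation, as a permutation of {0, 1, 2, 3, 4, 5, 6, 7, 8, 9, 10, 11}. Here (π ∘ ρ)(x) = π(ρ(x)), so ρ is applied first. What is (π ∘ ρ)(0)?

11

First apply ρ: ρ(0) = 7, then π(7) = 11. Thus (π ∘ ρ)(0) = 11.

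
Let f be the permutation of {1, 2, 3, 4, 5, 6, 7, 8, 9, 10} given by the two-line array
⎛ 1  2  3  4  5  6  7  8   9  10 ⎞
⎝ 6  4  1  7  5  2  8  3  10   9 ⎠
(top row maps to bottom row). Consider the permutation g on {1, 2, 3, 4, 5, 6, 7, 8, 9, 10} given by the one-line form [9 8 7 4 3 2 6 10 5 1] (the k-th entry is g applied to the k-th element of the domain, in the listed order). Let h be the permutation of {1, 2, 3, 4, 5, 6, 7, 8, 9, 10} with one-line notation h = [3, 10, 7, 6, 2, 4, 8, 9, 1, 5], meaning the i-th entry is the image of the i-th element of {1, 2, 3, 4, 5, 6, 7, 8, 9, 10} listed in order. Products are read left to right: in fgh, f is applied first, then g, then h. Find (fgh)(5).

7

Chase 5: f(5) = 5; g(5) = 3; h(3) = 7. Hence (fgh)(5) = 7.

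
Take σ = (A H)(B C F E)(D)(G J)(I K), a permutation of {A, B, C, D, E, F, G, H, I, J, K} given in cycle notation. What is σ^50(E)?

C

E lies in the 4-cycle (B C F E).
Since the cycle has length 4, σ^50 acts on it the same as σ^2 (50 mod 4 = 2).
Advancing 2 steps from E: E → B → C.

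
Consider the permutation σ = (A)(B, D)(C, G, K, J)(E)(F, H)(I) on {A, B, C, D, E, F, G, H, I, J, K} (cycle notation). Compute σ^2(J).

G

J lies in the 4-cycle (C, G, K, J).
Stepping 2 places around the cycle: J → C → G.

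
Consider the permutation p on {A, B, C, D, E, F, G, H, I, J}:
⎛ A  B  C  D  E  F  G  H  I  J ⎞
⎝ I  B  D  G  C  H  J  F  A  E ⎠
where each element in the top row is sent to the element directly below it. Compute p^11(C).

Tracing C → D → … returns to C after 5 steps, so C lies in a 5-cycle (C, D, G, J, E).
On a 5-cycle, p^5 is the identity, so p^11 = p^1 there (11 ≡ 1 mod 5).
Stepping 1 place around the cycle: C → D.

D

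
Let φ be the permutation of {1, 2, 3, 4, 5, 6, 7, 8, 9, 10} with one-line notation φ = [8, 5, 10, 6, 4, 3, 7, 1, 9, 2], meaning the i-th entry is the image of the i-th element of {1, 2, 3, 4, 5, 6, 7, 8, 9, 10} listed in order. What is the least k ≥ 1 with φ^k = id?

The disjoint-cycle form of φ has cycle lengths 6, 2, 1, 1.
The order of φ is the least common multiple of its cycle lengths: lcm(6, 2) = 6.

6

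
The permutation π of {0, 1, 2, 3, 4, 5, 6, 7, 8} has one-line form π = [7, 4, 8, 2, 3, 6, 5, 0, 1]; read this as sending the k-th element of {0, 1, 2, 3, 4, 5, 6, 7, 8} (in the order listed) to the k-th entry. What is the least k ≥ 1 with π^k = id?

10

The disjoint-cycle form of π has cycle lengths 5, 2, 2.
The order is lcm(5, 2, 2) = 10.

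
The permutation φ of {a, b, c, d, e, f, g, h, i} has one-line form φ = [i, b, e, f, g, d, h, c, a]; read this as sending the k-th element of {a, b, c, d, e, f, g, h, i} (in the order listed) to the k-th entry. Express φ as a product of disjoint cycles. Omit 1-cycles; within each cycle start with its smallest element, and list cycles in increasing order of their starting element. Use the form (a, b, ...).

From a: a → i → a, closing the cycle (a, i).
Repeating from the next unused element and collecting all non-trivial cycles gives (a, i)(c, e, g, h)(d, f).

(a, i)(c, e, g, h)(d, f)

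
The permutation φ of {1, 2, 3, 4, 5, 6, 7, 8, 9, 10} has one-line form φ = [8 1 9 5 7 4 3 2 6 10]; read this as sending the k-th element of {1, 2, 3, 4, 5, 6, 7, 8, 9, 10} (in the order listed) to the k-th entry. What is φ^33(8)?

Tracing 8 → 2 → … returns to 8 after 3 steps, so 8 lies in a 3-cycle (1, 8, 2).
Since the cycle has length 3, φ^33 acts on it the same as φ^0 (33 mod 3 = 0).
So φ^33(8) = 8.

8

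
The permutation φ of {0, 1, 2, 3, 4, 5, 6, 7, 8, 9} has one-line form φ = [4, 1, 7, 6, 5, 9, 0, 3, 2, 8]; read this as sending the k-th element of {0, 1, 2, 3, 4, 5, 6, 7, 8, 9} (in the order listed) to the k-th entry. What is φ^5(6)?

Tracing 6 → 0 → … returns to 6 after 9 steps, so 6 lies in a 9-cycle (0, 4, 5, 9, 8, 2, 7, 3, 6).
Advancing 5 steps from 6: 6 → 0 → 4 → 5 → 9 → 8.

8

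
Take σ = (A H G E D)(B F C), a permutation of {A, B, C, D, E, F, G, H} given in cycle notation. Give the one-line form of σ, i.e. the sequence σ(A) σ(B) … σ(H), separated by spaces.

Each element maps to the next entry in its cycle (wrapping to the front): A↦H, B↦F, C↦B, D↦A, E↦D, F↦C, G↦E, H↦G.
Listing these in domain order gives H F B A D C E G.

H F B A D C E G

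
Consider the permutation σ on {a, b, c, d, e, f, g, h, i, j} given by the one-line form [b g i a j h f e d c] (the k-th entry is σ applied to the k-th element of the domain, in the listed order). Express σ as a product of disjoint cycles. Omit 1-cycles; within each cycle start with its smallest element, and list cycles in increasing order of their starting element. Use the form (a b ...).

Iterating σ from a gives a → b → g → f → h → e → j → c → i → d → a; that is the 10-cycle (a b g f h e j c i d).
Continuing from each remaining unvisited element yields (a b g f h e j c i d).

(a b g f h e j c i d)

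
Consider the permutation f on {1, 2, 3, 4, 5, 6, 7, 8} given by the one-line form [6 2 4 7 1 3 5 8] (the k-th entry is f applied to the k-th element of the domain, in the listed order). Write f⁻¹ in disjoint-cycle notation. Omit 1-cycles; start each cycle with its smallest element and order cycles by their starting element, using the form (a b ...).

The cycle decomposition of f is (1 6 3 4 7 5).
The inverse reverses every cycle; in canonical form, f⁻¹ = (1 5 7 4 3 6).

(1 5 7 4 3 6)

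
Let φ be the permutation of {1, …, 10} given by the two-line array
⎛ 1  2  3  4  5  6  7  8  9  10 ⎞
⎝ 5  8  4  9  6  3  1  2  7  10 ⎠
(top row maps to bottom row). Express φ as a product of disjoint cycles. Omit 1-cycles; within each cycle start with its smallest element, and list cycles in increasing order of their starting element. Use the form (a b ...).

From 1: 1 → 5 → 6 → 3 → 4 → 9 → 7 → 1, closing the cycle (1 5 6 3 4 9 7).
Repeating from the next unused element and collecting all non-trivial cycles gives (1 5 6 3 4 9 7)(2 8).

(1 5 6 3 4 9 7)(2 8)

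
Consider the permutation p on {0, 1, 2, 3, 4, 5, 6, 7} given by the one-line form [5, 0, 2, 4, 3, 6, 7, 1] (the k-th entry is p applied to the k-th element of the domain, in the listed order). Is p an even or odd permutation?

odd

In disjoint-cycle form the cycle lengths are 5, 2, 1.
A cycle is odd iff its length is even; p has 1 even-length cycle, so sgn(p) = (−1)^1 and p is odd.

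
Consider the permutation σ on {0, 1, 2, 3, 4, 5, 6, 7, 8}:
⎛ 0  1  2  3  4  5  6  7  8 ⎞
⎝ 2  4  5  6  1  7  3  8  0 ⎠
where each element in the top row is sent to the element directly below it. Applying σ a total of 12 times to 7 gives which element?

0

Tracing 7 → 8 → … returns to 7 after 5 steps, so 7 lies in a 5-cycle (0 2 5 7 8).
Since the cycle has length 5, σ^12 acts on it the same as σ^2 (12 mod 5 = 2).
Stepping 2 places around the cycle: 7 → 8 → 0.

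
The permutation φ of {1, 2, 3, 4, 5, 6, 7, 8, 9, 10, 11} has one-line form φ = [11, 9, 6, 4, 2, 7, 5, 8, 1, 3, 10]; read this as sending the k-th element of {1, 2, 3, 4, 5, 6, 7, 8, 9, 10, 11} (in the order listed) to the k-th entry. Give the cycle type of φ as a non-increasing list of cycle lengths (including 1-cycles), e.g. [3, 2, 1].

The disjoint cycles are (1 11 10 3 6 7 5 2 9)(4)(8), with lengths 9, 1, 1 in non-increasing order.

[9, 1, 1]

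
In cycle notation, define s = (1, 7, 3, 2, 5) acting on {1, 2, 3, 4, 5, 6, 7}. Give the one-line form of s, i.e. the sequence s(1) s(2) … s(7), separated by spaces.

Each element maps to the next entry in its cycle (wrapping to the front): 1→7, 2→5, 3→2, 4→4, 5→1, 6→6, 7→3.
Listing these in domain order gives 7 5 2 4 1 6 3.

7 5 2 4 1 6 3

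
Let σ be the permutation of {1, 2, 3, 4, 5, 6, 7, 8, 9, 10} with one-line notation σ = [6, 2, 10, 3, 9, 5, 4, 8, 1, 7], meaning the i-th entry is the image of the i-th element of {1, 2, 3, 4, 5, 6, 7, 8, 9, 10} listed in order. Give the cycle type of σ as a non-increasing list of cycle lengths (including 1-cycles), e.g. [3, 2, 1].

The disjoint cycles are (1, 6, 5, 9)(2)(3, 10, 7, 4)(8), with lengths 4, 4, 1, 1 in non-increasing order.

[4, 4, 1, 1]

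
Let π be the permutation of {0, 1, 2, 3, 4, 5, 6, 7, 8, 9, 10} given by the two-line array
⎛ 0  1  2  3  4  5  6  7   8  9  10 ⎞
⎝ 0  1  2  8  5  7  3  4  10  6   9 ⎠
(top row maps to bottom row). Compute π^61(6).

Tracing 6 → 3 → … returns to 6 after 5 steps, so 6 lies in a 5-cycle (3 8 10 9 6).
On a 5-cycle, π^5 is the identity, so π^61 = π^1 there (61 ≡ 1 mod 5).
Advancing 1 step from 6: 6 → 3.

3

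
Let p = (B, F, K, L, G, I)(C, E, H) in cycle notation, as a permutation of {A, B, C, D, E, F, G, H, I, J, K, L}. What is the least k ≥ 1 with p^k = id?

6

The cycle type of p is (6, 3, 1, 1, 1).
The order is lcm(6, 3) = 6.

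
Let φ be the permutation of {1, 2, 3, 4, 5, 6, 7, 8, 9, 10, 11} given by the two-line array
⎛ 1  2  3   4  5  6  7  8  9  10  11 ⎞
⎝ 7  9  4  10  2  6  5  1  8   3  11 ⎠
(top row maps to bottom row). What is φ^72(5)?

Tracing 5 → 2 → … returns to 5 after 6 steps, so 5 lies in a 6-cycle (1 7 5 2 9 8).
Since the cycle has length 6, φ^72 acts on it the same as φ^0 (72 mod 6 = 0).
So φ^72(5) = 5.

5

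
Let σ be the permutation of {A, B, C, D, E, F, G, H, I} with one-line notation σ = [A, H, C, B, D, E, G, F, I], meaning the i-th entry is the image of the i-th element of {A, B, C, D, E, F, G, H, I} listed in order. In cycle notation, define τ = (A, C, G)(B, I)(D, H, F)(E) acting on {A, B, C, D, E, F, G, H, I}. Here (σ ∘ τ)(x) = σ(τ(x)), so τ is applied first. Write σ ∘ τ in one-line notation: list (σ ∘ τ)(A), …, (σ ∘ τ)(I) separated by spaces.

C I G F D B A E H

For each element, apply τ then σ: A → C → C; B → I → I; C → G → G; D → H → F; E → E → D; F → D → B; G → A → A; H → F → E; I → B → H.
So σ ∘ τ in one-line form is C I G F D B A E H.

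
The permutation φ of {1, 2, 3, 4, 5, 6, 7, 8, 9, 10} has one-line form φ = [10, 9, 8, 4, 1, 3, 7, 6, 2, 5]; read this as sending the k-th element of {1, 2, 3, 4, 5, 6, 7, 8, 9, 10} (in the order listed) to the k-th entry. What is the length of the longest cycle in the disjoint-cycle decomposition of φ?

3

Decomposing into disjoint cycles gives (1 10 5)(2 9)(3 8 6); the longest has length 3.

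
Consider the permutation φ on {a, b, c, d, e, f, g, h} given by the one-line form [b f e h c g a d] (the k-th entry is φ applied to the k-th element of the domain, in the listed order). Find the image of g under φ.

a

g is element number 7 of the domain, and entry number 7 of the one-line form is a, so φ(g) = a.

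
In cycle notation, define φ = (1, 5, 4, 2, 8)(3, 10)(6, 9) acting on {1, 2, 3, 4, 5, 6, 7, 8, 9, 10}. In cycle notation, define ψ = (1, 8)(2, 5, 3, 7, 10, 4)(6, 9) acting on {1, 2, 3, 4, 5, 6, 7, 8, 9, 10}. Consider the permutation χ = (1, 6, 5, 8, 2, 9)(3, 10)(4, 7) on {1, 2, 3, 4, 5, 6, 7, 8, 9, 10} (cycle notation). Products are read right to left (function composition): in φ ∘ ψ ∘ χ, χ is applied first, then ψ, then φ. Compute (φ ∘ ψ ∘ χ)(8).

4

Apply the permutations in order: χ(8) = 2, then ψ(2) = 5, then φ(5) = 4. So (φ ∘ ψ ∘ χ)(8) = 4.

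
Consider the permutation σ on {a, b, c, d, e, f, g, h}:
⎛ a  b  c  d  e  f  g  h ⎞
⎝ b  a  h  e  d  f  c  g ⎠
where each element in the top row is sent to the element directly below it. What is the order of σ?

6

The disjoint-cycle form of σ has cycle lengths 3, 2, 2, 1.
Since disjoint cycles commute, ord(σ) = lcm(3, 2, 2) = 6.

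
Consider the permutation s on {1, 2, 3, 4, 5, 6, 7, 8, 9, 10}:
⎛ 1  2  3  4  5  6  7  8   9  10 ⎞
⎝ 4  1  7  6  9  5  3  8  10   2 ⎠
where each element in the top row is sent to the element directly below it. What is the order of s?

14

Decomposing into disjoint cycles gives cycle lengths 7, 2, 1.
The order is lcm(7, 2) = 14.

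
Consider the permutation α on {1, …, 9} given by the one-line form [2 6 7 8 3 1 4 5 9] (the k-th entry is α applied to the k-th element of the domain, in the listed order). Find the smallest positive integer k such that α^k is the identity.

15

The disjoint-cycle form of α has cycle lengths 5, 3, 1.
Since disjoint cycles commute, ord(α) = lcm(5, 3) = 15.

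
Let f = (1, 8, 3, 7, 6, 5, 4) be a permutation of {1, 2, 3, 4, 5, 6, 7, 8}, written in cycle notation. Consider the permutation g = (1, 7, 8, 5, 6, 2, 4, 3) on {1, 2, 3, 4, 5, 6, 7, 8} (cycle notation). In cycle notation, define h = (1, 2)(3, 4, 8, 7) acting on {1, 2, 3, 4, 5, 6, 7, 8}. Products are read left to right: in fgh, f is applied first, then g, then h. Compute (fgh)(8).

2

Chase 8: f(8) = 3; g(3) = 1; h(1) = 2. Hence (fgh)(8) = 2.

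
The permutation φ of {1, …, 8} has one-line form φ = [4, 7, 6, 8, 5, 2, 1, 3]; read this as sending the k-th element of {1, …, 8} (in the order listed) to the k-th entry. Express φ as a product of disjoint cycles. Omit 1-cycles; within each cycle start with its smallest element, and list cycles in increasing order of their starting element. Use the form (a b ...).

(1 4 8 3 6 2 7)

From 1: 1 → 4 → 8 → 3 → 6 → 2 → 7 → 1, closing the cycle (1 4 8 3 6 2 7).
Continuing from each remaining unvisited element yields (1 4 8 3 6 2 7).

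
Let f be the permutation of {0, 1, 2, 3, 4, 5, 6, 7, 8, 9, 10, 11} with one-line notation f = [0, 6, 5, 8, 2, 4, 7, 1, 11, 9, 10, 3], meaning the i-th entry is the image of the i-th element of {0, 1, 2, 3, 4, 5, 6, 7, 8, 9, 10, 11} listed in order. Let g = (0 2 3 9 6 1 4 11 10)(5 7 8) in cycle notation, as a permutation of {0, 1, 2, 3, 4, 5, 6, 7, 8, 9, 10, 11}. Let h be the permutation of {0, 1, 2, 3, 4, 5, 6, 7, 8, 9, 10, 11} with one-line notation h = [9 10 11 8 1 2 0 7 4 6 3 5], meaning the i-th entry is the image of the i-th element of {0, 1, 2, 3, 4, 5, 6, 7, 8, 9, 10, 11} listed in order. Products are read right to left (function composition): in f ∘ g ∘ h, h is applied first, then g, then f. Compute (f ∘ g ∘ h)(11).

Apply the permutations in order: h(11) = 5, then g(5) = 7, then f(7) = 1. So (f ∘ g ∘ h)(11) = 1.

1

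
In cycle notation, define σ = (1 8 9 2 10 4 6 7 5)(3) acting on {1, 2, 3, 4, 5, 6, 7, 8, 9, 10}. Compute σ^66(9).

9 lies in the 9-cycle (1 8 9 2 10 4 6 7 5).
Powers repeat with period 9 on this cycle, and 66 mod 9 = 3, so σ^66(9) = σ^3(9).
Advancing 3 steps from 9: 9 → 2 → 10 → 4.

4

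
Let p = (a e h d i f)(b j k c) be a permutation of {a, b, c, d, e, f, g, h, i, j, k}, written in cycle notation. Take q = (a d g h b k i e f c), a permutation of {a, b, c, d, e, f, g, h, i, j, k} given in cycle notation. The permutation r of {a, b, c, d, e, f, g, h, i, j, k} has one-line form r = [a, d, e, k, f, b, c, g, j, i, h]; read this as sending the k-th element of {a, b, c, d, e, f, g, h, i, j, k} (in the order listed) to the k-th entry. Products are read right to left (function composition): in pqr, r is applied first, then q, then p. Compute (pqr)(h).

d

Chase h: r(h) = g; q(g) = h; p(h) = d. Hence (pqr)(h) = d.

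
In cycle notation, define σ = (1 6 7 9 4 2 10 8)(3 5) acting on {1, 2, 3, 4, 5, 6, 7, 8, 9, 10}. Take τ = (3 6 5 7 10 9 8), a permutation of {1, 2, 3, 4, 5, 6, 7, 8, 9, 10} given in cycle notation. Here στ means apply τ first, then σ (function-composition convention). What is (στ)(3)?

7

(στ)(3) = σ(τ(3)). τ(3) = 6, then σ(6) = 7. So (στ)(3) = 7.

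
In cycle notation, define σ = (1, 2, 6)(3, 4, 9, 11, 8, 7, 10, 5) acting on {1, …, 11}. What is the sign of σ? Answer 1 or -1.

The cycle lengths are 8, 3.
A cycle is odd iff its length is even; σ has 1 even-length cycle, so sgn(σ) = (−1)^1 and σ is odd.

-1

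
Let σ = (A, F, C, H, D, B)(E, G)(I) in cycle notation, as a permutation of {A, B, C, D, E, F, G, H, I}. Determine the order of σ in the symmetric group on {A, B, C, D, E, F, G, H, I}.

6

The disjoint cycles have lengths 6, 2, 1.
Since disjoint cycles commute, ord(σ) = lcm(6, 2) = 6.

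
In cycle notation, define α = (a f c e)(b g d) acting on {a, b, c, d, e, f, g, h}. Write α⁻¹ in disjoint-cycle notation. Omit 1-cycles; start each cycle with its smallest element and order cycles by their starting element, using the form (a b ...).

If α sends a → b within a cycle, α⁻¹ sends b → a; equivalently, reverse each cycle.
After reversing and putting each cycle's least element first, α⁻¹ = (a e c f)(b d g).

(a e c f)(b d g)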